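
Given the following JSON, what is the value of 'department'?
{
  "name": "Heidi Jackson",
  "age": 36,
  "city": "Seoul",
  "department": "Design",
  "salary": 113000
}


Looking up field 'department'
Value: Design

Design


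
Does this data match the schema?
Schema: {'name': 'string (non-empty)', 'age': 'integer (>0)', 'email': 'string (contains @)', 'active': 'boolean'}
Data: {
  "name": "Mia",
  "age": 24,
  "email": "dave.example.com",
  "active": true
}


Validating each field against schema:
  name: OK (non-empty string)
  age: OK (positive integer)
  email: FAIL ("dave.example.com" does not contain @)
  active: OK (boolean)

Result: INVALID (1 error: email)

INVALID (1 error: email)


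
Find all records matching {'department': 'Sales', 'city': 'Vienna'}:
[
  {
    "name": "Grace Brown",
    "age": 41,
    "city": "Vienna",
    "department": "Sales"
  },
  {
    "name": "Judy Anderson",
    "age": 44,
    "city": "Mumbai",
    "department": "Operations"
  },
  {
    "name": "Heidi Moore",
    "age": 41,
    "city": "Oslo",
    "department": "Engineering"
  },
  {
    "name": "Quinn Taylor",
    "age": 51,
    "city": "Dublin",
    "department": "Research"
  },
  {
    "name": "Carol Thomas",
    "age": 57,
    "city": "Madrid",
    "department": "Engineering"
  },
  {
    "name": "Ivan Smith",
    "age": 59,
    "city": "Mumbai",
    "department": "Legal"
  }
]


Search criteria: {'department': 'Sales', 'city': 'Vienna'}

Checking 6 records:
  Grace Brown: {department: Sales, city: Vienna} <-- MATCH
  Judy Anderson: {department: Operations, city: Mumbai}
  Heidi Moore: {department: Engineering, city: Oslo}
  Quinn Taylor: {department: Research, city: Dublin}
  Carol Thomas: {department: Engineering, city: Madrid}
  Ivan Smith: {department: Legal, city: Mumbai}

Matches: ["Grace Brown"]

["Grace Brown"]


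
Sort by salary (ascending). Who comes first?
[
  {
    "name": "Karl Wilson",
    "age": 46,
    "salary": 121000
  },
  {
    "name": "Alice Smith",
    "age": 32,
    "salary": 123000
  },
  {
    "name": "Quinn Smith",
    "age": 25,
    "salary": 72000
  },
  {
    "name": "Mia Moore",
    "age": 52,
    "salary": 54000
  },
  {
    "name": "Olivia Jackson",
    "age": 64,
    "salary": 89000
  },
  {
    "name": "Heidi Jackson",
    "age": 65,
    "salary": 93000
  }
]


Sort by: salary (ascending)

Sorted order:
  1. Mia Moore (salary = 54000)
  2. Quinn Smith (salary = 72000)
  3. Olivia Jackson (salary = 89000)
  4. Heidi Jackson (salary = 93000)
  5. Karl Wilson (salary = 121000)
  6. Alice Smith (salary = 123000)

First: Mia Moore

Mia Moore


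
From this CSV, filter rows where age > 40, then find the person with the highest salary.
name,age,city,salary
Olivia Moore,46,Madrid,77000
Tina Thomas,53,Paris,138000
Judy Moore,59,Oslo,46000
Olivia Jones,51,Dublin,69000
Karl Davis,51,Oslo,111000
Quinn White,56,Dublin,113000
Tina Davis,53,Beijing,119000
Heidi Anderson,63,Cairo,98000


Filter: age > 40
Sort by: salary (descending)

Filtered records (8):
  Tina Thomas, age 53, salary $138000
  Tina Davis, age 53, salary $119000
  Quinn White, age 56, salary $113000
  Karl Davis, age 51, salary $111000
  Heidi Anderson, age 63, salary $98000
  Olivia Moore, age 46, salary $77000
  Olivia Jones, age 51, salary $69000
  Judy Moore, age 59, salary $46000

Highest salary: Tina Thomas ($138000)

Tina Thomas


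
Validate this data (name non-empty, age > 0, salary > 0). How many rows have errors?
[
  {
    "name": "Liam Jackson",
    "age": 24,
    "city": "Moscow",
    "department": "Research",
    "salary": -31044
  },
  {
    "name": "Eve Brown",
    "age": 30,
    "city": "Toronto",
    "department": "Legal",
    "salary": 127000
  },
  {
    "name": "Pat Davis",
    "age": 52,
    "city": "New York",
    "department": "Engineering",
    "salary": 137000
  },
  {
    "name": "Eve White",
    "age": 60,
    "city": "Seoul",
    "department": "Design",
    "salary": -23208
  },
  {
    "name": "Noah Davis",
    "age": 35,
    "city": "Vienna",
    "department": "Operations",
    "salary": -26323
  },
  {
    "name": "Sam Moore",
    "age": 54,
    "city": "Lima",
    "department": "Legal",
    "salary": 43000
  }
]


Validating 6 records:
Rules: name non-empty, age > 0, salary > 0

  Row 1 (Liam Jackson): negative salary: -31044
  Row 2 (Eve Brown): OK
  Row 3 (Pat Davis): OK
  Row 4 (Eve White): negative salary: -23208
  Row 5 (Noah Davis): negative salary: -26323
  Row 6 (Sam Moore): OK

Total errors: 3

3 errors


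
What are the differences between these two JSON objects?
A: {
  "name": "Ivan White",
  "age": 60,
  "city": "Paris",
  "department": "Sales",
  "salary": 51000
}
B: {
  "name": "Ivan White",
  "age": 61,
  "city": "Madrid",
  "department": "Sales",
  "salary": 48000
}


Comparing each field (in key order):
  name: same
  age: DIFFERENT
  city: DIFFERENT
  department: same
  salary: DIFFERENT
Differences:
  age: 60 -> 61
  city: Paris -> Madrid
  salary: 51000 -> 48000

3 field(s) changed

3 changes: age, city, salary


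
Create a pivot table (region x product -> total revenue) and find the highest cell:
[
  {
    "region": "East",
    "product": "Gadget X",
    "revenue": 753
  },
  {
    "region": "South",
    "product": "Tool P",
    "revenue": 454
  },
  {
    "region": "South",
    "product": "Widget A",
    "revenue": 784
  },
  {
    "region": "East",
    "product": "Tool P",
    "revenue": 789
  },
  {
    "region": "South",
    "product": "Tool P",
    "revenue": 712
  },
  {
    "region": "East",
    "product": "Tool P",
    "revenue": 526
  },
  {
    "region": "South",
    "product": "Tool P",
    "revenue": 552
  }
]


Pivot: region (rows) x product (columns) -> total revenue

     Gadget X      Tool P        Widget A    
East           753          1315             0  
South            0          1718           784  

Highest: South / Tool P = $1718

South / Tool P = $1718


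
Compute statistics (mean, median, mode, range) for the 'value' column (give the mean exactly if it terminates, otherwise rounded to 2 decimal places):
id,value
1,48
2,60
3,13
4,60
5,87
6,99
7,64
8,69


Data: [48, 60, 13, 60, 87, 99, 64, 69]
Count: 8
Sum: 500
Mean: 500/8 = 62.5
Sorted: [13, 48, 60, 60, 64, 69, 87, 99]
Median: 62.0
Mode: 60 (2 times)
Range: 99 - 13 = 86
Min: 13, Max: 99

mean=62.5, median=62.0, mode=60, range=86


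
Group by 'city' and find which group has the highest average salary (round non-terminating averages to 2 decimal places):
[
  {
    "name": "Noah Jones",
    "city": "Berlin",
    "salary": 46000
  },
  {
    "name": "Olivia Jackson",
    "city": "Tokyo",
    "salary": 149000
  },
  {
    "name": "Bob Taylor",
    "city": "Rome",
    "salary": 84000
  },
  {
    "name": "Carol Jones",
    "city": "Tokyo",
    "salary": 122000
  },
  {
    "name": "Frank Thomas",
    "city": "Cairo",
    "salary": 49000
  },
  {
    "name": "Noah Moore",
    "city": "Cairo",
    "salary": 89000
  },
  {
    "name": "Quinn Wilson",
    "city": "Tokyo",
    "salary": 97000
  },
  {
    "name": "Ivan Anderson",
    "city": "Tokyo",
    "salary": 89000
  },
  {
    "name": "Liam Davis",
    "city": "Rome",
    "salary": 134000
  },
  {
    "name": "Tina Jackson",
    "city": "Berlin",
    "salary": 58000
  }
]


Group by: city

Groups:
  Berlin: 2 people, avg salary = 104000/2 = $52000
  Cairo: 2 people, avg salary = 138000/2 = $69000
  Rome: 2 people, avg salary = 218000/2 = $109000
  Tokyo: 4 people, avg salary = 457000/4 = $114250

Highest average salary: Tokyo ($114250)

Tokyo ($114250)


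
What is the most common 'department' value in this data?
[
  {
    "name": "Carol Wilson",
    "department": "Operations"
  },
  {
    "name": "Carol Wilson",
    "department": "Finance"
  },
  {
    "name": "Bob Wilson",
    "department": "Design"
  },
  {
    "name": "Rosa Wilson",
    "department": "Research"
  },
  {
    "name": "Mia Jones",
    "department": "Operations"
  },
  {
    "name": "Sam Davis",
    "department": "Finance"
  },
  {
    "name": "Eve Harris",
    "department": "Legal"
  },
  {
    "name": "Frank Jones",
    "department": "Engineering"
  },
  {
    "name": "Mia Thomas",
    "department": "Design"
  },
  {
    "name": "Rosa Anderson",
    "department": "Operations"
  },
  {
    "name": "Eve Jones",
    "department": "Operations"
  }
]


Counting 'department' values across 11 records:

  Operations: 4 ####
  Finance: 2 ##
  Design: 2 ##
  Research: 1 #
  Legal: 1 #
  Engineering: 1 #

Most common: Operations (4 times)

Operations (4 times)


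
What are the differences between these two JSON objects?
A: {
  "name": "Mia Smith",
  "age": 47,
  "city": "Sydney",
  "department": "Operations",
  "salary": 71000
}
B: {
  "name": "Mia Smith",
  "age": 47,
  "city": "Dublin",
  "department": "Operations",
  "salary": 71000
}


Comparing each field (in key order):
  name: same
  age: same
  city: DIFFERENT
  department: same
  salary: same
Differences:
  city: Sydney -> Dublin

1 field(s) changed

1 change: city


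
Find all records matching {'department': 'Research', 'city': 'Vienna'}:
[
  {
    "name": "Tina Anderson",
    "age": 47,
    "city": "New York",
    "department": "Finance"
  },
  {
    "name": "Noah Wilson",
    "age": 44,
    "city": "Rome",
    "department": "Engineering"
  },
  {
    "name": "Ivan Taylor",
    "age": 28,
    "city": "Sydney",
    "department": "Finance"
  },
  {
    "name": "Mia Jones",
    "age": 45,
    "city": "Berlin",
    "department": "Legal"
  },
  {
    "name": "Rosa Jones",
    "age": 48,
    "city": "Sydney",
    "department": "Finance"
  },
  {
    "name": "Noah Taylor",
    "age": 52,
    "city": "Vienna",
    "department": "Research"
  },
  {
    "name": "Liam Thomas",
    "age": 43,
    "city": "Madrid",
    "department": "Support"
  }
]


Search criteria: {'department': 'Research', 'city': 'Vienna'}

Checking 7 records:
  Tina Anderson: {department: Finance, city: New York}
  Noah Wilson: {department: Engineering, city: Rome}
  Ivan Taylor: {department: Finance, city: Sydney}
  Mia Jones: {department: Legal, city: Berlin}
  Rosa Jones: {department: Finance, city: Sydney}
  Noah Taylor: {department: Research, city: Vienna} <-- MATCH
  Liam Thomas: {department: Support, city: Madrid}

Matches: ["Noah Taylor"]

["Noah Taylor"]


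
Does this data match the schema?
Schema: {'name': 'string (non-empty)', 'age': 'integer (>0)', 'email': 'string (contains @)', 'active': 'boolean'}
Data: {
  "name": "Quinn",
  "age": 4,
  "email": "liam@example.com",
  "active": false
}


Validating each field against schema:
  name: OK (non-empty string)
  age: OK (positive integer)
  email: OK (string with @)
  active: OK (boolean)

Result: VALID

VALID


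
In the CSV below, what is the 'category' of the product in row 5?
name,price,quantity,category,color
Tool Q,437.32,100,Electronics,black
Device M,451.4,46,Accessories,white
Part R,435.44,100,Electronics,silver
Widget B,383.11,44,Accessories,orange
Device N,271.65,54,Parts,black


Query: Row 5 ('Device N'), column 'category'
Value: Parts

Parts


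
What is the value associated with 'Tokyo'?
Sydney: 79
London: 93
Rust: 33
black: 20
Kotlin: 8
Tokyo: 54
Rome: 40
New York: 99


Looking up key 'Tokyo'
Value: 54

54


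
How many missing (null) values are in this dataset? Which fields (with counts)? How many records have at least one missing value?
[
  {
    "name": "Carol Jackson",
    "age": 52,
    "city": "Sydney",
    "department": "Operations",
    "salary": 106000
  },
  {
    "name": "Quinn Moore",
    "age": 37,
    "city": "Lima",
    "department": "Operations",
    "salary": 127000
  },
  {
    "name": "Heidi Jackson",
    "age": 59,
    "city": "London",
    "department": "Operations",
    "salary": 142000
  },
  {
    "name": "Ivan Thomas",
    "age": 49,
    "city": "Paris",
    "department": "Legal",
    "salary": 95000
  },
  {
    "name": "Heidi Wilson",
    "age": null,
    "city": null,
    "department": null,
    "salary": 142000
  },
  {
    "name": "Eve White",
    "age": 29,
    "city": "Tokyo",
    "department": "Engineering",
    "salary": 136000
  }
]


Checking for missing (null) values in 6 records:

  Carol Jackson: complete
  Quinn Moore: complete
  Heidi Jackson: complete
  Ivan Thomas: complete
  Heidi Wilson: age, city, department
  Eve White: complete

Per field:
  name: 0 missing
  age: 1 missing
  city: 1 missing
  department: 1 missing
  salary: 0 missing

Total missing values: 3
Records with any missing: 1

3 missing values (age: 1, city: 1, department: 1); 1 incomplete records


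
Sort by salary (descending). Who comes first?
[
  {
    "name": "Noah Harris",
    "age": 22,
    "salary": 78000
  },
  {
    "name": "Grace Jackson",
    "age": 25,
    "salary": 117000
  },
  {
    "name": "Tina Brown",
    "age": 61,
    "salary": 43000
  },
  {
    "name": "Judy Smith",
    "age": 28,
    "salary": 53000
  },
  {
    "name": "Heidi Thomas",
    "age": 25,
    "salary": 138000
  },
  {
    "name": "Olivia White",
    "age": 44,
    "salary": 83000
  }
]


Sort by: salary (descending)

Sorted order:
  1. Heidi Thomas (salary = 138000)
  2. Grace Jackson (salary = 117000)
  3. Olivia White (salary = 83000)
  4. Noah Harris (salary = 78000)
  5. Judy Smith (salary = 53000)
  6. Tina Brown (salary = 43000)

First: Heidi Thomas

Heidi Thomas


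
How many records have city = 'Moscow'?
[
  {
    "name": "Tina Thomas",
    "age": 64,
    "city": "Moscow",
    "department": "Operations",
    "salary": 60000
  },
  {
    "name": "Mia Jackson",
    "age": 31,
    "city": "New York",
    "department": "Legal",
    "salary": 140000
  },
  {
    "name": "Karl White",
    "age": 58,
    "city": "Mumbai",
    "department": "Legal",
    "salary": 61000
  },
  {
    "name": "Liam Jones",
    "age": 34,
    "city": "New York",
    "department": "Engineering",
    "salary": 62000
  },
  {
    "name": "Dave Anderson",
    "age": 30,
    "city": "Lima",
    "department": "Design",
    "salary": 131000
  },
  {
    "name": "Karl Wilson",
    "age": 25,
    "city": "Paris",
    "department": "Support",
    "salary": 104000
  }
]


Data: 6 records
Condition: city = 'Moscow'

Checking each record:
  Tina Thomas: Moscow MATCH
  Mia Jackson: New York
  Karl White: Mumbai
  Liam Jones: New York
  Dave Anderson: Lima
  Karl Wilson: Paris

Count: 1

1


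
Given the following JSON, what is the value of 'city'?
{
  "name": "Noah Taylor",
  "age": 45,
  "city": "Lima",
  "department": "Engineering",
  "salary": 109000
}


Looking up field 'city'
Value: Lima

Lima


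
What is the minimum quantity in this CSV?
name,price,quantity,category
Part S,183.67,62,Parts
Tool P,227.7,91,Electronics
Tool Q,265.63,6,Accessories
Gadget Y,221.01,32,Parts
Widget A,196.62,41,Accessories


Computing minimum quantity:
Values: [62, 91, 6, 32, 41]
Min = 6

6


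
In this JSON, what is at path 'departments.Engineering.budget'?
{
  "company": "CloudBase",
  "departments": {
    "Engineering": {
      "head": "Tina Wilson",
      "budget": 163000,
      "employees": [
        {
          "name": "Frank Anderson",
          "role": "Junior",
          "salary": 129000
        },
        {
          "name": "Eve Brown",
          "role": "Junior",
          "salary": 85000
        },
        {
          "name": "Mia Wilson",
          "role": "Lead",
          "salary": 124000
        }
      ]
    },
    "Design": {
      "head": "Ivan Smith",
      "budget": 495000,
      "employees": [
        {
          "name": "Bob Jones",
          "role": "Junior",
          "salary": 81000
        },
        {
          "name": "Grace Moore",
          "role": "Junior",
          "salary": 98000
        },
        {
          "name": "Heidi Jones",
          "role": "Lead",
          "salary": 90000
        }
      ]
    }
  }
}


Path: departments.Engineering.budget

Navigate:
  -> departments
  -> Engineering
  -> budget = 163000

163000


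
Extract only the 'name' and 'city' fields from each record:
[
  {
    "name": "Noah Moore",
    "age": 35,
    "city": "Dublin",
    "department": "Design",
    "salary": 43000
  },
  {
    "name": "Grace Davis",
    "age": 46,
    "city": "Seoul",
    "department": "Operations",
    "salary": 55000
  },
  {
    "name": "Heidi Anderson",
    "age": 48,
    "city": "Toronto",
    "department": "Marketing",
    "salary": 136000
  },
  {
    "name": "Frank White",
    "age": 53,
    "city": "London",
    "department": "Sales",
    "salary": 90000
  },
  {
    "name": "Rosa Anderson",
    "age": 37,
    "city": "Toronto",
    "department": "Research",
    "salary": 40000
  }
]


Original: 5 records with fields: name, age, city, department, salary
Keep: ['name', 'city']
Drop: ['age', 'department', 'salary']
Result: 5 records, 2 fields each

[
  {
    "name": "Noah Moore",
    "city": "Dublin"
  },
  {
    "name": "Grace Davis",
    "city": "Seoul"
  },
  {
    "name": "Heidi Anderson",
    "city": "Toronto"
  },
  {
    "name": "Frank White",
    "city": "London"
  },
  {
    "name": "Rosa Anderson",
    "city": "Toronto"
  }
]


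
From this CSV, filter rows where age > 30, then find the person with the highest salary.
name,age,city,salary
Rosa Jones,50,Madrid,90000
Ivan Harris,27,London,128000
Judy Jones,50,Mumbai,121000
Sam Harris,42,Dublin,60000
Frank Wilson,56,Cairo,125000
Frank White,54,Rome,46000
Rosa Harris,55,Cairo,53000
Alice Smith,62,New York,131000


Filter: age > 30
Sort by: salary (descending)

Filtered records (7):
  Alice Smith, age 62, salary $131000
  Frank Wilson, age 56, salary $125000
  Judy Jones, age 50, salary $121000
  Rosa Jones, age 50, salary $90000
  Sam Harris, age 42, salary $60000
  Rosa Harris, age 55, salary $53000
  Frank White, age 54, salary $46000

Highest salary: Alice Smith ($131000)

Alice Smith


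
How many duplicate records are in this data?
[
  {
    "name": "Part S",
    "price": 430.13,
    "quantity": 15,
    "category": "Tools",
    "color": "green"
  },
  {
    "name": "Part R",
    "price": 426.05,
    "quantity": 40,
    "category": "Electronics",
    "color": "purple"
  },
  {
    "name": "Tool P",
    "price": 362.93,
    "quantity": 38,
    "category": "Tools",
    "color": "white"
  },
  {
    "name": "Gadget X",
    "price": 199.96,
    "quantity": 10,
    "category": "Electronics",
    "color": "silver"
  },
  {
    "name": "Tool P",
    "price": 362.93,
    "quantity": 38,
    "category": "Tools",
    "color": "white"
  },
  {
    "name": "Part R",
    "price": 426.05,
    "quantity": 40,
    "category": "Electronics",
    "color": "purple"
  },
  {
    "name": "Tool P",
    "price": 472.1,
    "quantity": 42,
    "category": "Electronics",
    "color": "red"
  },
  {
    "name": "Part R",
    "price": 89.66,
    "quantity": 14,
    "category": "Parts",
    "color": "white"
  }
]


Checking 8 records for duplicates:

  Row 1: Part S ($430.13, qty 15)
  Row 2: Part R ($426.05, qty 40)
  Row 3: Tool P ($362.93, qty 38)
  Row 4: Gadget X ($199.96, qty 10)
  Row 5: Tool P ($362.93, qty 38) <-- DUPLICATE
  Row 6: Part R ($426.05, qty 40) <-- DUPLICATE
  Row 7: Tool P ($472.1, qty 42)
  Row 8: Part R ($89.66, qty 14)

Duplicates found: 2
Unique records: 6

2 duplicates, 6 unique


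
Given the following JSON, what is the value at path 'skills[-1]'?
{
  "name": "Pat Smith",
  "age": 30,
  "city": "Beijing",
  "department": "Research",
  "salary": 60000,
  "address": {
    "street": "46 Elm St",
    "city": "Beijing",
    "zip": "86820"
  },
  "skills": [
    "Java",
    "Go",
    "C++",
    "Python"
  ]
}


Query: skills[-1]
Path: skills -> last element
Value: Python

Python


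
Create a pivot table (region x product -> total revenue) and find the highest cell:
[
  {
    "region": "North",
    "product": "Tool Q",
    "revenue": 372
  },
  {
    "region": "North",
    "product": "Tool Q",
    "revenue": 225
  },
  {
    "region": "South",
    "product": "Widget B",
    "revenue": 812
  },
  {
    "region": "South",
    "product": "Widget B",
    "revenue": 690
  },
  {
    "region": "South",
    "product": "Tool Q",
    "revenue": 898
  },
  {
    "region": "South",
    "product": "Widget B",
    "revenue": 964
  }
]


Pivot: region (rows) x product (columns) -> total revenue

     Tool Q        Widget B    
North          597             0  
South          898          2466  

Highest: South / Widget B = $2466

South / Widget B = $2466


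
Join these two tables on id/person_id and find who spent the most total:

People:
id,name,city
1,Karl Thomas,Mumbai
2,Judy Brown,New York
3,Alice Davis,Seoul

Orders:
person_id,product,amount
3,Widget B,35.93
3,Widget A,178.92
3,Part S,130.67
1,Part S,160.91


Join on: people.id = orders.person_id

Joined rows:
  Alice Davis (Seoul) bought Widget B for $35.93
  Alice Davis (Seoul) bought Widget A for $178.92
  Alice Davis (Seoul) bought Part S for $130.67
  Karl Thomas (Mumbai) bought Part S for $160.91

Total per person:
  Alice Davis: $345.52
  Karl Thomas: $160.91

Top spender: Alice Davis ($345.52)

Alice Davis ($345.52)


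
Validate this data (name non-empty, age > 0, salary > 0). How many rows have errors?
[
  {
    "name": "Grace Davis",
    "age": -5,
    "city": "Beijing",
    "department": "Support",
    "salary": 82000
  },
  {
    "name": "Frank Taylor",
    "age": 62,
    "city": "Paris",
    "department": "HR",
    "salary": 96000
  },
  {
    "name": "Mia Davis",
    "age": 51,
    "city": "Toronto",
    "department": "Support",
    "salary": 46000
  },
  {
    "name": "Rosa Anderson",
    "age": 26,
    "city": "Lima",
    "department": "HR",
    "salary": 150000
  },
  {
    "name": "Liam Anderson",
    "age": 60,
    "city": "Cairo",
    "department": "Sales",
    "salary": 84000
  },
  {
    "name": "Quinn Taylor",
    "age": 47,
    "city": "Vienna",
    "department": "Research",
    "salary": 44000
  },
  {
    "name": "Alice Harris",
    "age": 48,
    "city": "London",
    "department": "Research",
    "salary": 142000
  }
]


Validating 7 records:
Rules: name non-empty, age > 0, salary > 0

  Row 1 (Grace Davis): negative age: -5
  Row 2 (Frank Taylor): OK
  Row 3 (Mia Davis): OK
  Row 4 (Rosa Anderson): OK
  Row 5 (Liam Anderson): OK
  Row 6 (Quinn Taylor): OK
  Row 7 (Alice Harris): OK

Total errors: 1

1 errors


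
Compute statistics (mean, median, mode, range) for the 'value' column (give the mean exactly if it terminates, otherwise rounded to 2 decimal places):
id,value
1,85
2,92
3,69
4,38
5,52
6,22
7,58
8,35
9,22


Data: [85, 92, 69, 38, 52, 22, 58, 35, 22]
Count: 9
Sum: 473
Mean: 473/9 ≈ 52.56 (rounded to 2 decimal places)
Sorted: [22, 22, 35, 38, 52, 58, 69, 85, 92]
Median: 52.0
Mode: 22 (2 times)
Range: 92 - 22 = 70
Min: 22, Max: 92

mean≈52.56, median=52.0, mode=22, range=70


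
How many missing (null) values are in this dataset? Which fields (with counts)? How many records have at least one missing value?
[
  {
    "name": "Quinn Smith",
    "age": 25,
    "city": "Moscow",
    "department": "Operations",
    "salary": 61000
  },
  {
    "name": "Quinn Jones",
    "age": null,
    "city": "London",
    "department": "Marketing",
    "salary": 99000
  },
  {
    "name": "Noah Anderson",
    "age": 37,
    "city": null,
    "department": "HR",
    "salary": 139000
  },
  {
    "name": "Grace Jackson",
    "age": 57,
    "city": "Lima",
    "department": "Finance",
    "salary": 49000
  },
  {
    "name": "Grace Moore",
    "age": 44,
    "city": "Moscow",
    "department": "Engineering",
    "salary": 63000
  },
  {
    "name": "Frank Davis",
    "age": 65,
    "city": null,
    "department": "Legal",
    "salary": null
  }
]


Checking for missing (null) values in 6 records:

  Quinn Smith: complete
  Quinn Jones: age
  Noah Anderson: city
  Grace Jackson: complete
  Grace Moore: complete
  Frank Davis: city, salary

Per field:
  name: 0 missing
  age: 1 missing
  city: 2 missing
  department: 0 missing
  salary: 1 missing

Total missing values: 4
Records with any missing: 3

4 missing values (age: 1, city: 2, salary: 1); 3 incomplete records


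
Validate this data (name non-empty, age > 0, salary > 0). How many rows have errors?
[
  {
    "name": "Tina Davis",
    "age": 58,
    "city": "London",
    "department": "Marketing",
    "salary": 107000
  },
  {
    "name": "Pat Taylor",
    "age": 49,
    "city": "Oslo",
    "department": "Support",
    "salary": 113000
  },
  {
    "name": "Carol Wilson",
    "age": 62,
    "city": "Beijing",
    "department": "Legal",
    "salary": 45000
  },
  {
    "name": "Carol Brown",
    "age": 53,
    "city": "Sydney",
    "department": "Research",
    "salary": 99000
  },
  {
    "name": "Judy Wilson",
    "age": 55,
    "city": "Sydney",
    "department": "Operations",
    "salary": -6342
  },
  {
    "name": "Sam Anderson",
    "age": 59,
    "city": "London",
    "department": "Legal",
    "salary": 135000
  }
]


Validating 6 records:
Rules: name non-empty, age > 0, salary > 0

  Row 1 (Tina Davis): OK
  Row 2 (Pat Taylor): OK
  Row 3 (Carol Wilson): OK
  Row 4 (Carol Brown): OK
  Row 5 (Judy Wilson): negative salary: -6342
  Row 6 (Sam Anderson): OK

Total errors: 1

1 errors


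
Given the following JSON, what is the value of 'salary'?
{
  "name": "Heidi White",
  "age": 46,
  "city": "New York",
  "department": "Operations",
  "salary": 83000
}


Looking up field 'salary'
Value: 83000

83000


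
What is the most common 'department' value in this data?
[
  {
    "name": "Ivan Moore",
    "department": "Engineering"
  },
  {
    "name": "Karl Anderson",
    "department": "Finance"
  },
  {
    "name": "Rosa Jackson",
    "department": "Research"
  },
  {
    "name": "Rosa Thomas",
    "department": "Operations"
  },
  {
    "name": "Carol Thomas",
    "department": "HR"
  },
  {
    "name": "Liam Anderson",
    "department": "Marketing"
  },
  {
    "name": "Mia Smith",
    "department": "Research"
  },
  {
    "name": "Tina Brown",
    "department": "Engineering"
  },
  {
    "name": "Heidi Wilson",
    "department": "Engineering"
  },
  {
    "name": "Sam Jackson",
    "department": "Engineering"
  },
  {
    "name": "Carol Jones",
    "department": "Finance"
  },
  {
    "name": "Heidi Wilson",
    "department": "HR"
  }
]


Counting 'department' values across 12 records:

  Engineering: 4 ####
  Finance: 2 ##
  Research: 2 ##
  HR: 2 ##
  Operations: 1 #
  Marketing: 1 #

Most common: Engineering (4 times)

Engineering (4 times)


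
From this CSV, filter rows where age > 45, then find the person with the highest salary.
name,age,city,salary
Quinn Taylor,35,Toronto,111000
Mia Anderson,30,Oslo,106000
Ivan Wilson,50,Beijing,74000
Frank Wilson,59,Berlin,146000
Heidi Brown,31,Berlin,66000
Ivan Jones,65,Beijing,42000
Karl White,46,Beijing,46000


Filter: age > 45
Sort by: salary (descending)

Filtered records (4):
  Frank Wilson, age 59, salary $146000
  Ivan Wilson, age 50, salary $74000
  Karl White, age 46, salary $46000
  Ivan Jones, age 65, salary $42000

Highest salary: Frank Wilson ($146000)

Frank Wilson


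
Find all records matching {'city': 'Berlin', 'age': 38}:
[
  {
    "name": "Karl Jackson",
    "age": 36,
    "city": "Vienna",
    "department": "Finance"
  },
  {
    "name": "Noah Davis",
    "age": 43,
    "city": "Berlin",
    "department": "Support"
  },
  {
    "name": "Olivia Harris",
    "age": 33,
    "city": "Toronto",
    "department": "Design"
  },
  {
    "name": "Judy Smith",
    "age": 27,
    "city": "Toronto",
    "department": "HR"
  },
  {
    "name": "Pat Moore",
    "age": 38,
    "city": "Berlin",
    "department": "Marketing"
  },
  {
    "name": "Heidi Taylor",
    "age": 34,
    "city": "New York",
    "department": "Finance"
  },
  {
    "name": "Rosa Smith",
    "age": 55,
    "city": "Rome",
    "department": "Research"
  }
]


Search criteria: {'city': 'Berlin', 'age': 38}

Checking 7 records:
  Karl Jackson: {city: Vienna, age: 36}
  Noah Davis: {city: Berlin, age: 43}
  Olivia Harris: {city: Toronto, age: 33}
  Judy Smith: {city: Toronto, age: 27}
  Pat Moore: {city: Berlin, age: 38} <-- MATCH
  Heidi Taylor: {city: New York, age: 34}
  Rosa Smith: {city: Rome, age: 55}

Matches: ["Pat Moore"]

["Pat Moore"]


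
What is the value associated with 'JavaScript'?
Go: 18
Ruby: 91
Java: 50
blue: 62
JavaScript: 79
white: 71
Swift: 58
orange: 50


Looking up key 'JavaScript'
Value: 79

79


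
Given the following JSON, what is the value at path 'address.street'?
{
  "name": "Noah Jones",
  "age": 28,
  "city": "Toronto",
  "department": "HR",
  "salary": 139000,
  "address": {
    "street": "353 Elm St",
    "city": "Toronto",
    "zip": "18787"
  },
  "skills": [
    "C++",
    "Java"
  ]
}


Query: address.street
Path: address -> street
Value: 353 Elm St

353 Elm St


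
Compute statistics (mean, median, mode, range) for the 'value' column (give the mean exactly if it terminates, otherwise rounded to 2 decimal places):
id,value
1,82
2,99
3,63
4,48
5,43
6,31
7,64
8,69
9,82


Data: [82, 99, 63, 48, 43, 31, 64, 69, 82]
Count: 9
Sum: 581
Mean: 581/9 ≈ 64.56 (rounded to 2 decimal places)
Sorted: [31, 43, 48, 63, 64, 69, 82, 82, 99]
Median: 64.0
Mode: 82 (2 times)
Range: 99 - 31 = 68
Min: 31, Max: 99

mean≈64.56, median=64.0, mode=82, range=68


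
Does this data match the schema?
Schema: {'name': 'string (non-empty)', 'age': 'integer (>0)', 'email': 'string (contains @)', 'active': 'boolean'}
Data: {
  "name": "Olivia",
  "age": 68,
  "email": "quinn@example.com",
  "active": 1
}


Validating each field against schema:
  name: OK (non-empty string)
  age: OK (positive integer)
  email: OK (string with @)
  active: FAIL (1 is not a boolean)

Result: INVALID (1 error: active)

INVALID (1 error: active)


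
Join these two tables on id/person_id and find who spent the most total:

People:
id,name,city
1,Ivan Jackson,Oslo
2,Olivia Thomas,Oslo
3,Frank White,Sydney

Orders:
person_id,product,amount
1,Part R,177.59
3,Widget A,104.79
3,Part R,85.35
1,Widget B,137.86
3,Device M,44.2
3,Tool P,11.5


Join on: people.id = orders.person_id

Joined rows:
  Ivan Jackson (Oslo) bought Part R for $177.59
  Frank White (Sydney) bought Widget A for $104.79
  Frank White (Sydney) bought Part R for $85.35
  Ivan Jackson (Oslo) bought Widget B for $137.86
  Frank White (Sydney) bought Device M for $44.2
  Frank White (Sydney) bought Tool P for $11.5

Total per person:
  Ivan Jackson: $315.45
  Frank White: $245.84

Top spender: Ivan Jackson ($315.45)

Ivan Jackson ($315.45)


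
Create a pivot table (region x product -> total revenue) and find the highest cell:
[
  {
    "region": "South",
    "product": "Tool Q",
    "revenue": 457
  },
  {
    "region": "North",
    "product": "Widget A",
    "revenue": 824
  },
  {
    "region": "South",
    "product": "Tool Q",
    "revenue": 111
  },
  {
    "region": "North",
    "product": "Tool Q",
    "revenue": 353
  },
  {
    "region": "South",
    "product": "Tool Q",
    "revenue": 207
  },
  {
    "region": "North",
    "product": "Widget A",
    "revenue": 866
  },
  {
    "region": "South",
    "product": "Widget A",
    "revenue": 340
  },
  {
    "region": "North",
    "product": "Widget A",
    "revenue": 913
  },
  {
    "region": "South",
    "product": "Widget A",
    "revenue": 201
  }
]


Pivot: region (rows) x product (columns) -> total revenue

     Tool Q        Widget A    
North          353          2603  
South          775           541  

Highest: North / Widget A = $2603

North / Widget A = $2603


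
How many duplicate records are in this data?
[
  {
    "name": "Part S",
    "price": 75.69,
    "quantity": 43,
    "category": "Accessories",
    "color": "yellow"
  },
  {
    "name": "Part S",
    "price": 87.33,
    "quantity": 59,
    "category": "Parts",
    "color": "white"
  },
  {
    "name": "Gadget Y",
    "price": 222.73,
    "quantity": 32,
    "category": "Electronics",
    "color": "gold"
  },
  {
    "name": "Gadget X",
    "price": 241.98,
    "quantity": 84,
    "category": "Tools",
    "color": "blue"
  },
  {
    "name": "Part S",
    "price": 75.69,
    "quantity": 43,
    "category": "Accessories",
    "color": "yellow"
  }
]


Checking 5 records for duplicates:

  Row 1: Part S ($75.69, qty 43)
  Row 2: Part S ($87.33, qty 59)
  Row 3: Gadget Y ($222.73, qty 32)
  Row 4: Gadget X ($241.98, qty 84)
  Row 5: Part S ($75.69, qty 43) <-- DUPLICATE

Duplicates found: 1
Unique records: 4

1 duplicates, 4 unique


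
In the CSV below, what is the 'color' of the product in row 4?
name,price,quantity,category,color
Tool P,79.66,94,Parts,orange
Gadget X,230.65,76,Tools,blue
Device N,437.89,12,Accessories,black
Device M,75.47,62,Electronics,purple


Query: Row 4 ('Device M'), column 'color'
Value: purple

purple


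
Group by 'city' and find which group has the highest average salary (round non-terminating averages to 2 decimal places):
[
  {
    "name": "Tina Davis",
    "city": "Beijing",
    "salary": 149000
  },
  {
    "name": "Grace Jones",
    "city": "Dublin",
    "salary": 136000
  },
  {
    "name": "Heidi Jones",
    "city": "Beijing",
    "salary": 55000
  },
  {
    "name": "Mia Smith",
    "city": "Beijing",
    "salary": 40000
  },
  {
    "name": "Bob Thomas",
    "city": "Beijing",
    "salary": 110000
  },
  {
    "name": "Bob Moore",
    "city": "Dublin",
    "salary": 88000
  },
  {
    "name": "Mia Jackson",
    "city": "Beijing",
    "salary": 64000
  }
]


Group by: city

Groups:
  Beijing: 5 people, avg salary = 418000/5 = $83600
  Dublin: 2 people, avg salary = 224000/2 = $112000

Highest average salary: Dublin ($112000)

Dublin ($112000)


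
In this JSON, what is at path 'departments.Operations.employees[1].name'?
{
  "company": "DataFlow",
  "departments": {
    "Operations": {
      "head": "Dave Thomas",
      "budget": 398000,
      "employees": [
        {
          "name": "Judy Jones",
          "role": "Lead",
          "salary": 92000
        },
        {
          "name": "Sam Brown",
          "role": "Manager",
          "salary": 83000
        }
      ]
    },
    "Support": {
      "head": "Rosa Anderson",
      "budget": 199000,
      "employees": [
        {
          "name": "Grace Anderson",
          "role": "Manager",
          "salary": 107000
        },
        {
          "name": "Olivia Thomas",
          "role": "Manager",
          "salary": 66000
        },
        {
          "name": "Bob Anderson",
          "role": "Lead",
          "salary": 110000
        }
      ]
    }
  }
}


Path: departments.Operations.employees[1].name

Navigate:
  -> departments
  -> Operations
  -> employees[1].name = 'Sam Brown'

Sam Brown


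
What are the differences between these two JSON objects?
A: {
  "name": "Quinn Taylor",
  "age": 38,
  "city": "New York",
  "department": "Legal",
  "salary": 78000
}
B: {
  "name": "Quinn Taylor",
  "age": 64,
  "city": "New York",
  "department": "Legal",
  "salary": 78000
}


Comparing each field (in key order):
  name: same
  age: DIFFERENT
  city: same
  department: same
  salary: same
Differences:
  age: 38 -> 64

1 field(s) changed

1 change: age


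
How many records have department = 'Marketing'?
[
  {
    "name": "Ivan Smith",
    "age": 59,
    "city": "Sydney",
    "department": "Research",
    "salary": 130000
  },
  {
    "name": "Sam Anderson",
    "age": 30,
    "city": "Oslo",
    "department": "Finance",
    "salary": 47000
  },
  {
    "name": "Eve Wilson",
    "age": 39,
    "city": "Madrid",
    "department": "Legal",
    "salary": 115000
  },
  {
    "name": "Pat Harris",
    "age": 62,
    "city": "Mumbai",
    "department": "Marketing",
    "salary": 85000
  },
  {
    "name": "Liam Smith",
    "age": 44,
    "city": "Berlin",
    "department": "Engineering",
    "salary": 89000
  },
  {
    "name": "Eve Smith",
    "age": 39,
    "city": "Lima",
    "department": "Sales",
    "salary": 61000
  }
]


Data: 6 records
Condition: department = 'Marketing'

Checking each record:
  Ivan Smith: Research
  Sam Anderson: Finance
  Eve Wilson: Legal
  Pat Harris: Marketing MATCH
  Liam Smith: Engineering
  Eve Smith: Sales

Count: 1

1


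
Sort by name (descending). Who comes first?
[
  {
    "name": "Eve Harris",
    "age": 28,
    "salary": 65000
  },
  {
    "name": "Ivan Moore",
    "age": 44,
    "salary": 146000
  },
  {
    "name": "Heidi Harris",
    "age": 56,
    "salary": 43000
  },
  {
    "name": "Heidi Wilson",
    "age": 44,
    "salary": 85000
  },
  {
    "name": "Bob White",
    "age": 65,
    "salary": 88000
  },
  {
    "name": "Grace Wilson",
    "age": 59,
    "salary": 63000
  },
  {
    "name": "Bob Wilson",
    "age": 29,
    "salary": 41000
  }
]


Sort by: name (descending)

Sorted order:
  1. Ivan Moore (name = Ivan Moore)
  2. Heidi Wilson (name = Heidi Wilson)
  3. Heidi Harris (name = Heidi Harris)
  4. Grace Wilson (name = Grace Wilson)
  5. Eve Harris (name = Eve Harris)
  6. Bob Wilson (name = Bob Wilson)
  7. Bob White (name = Bob White)

First: Ivan Moore

Ivan Moore


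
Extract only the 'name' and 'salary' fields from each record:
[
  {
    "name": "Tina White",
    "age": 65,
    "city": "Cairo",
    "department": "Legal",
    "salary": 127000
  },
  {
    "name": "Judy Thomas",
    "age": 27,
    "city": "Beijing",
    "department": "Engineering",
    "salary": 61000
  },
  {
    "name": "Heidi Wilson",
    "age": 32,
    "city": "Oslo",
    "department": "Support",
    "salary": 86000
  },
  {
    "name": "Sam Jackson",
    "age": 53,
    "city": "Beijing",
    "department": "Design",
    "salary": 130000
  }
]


Original: 4 records with fields: name, age, city, department, salary
Keep: ['name', 'salary']
Drop: ['age', 'city', 'department']
Result: 4 records, 2 fields each

[
  {
    "name": "Tina White",
    "salary": 127000
  },
  {
    "name": "Judy Thomas",
    "salary": 61000
  },
  {
    "name": "Heidi Wilson",
    "salary": 86000
  },
  {
    "name": "Sam Jackson",
    "salary": 130000
  }
]


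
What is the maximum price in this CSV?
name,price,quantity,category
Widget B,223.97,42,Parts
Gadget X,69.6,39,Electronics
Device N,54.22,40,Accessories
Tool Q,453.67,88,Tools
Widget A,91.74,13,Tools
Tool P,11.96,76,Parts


Computing maximum price:
Values: [223.97, 69.6, 54.22, 453.67, 91.74, 11.96]
Max = 453.67

453.67


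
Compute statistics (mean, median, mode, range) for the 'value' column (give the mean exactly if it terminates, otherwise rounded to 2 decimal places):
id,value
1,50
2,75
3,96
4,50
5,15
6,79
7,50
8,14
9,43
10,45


Data: [50, 75, 96, 50, 15, 79, 50, 14, 43, 45]
Count: 10
Sum: 517
Mean: 517/10 = 51.7
Sorted: [14, 15, 43, 45, 50, 50, 50, 75, 79, 96]
Median: 50.0
Mode: 50 (3 times)
Range: 96 - 14 = 82
Min: 14, Max: 96

mean=51.7, median=50.0, mode=50, range=82


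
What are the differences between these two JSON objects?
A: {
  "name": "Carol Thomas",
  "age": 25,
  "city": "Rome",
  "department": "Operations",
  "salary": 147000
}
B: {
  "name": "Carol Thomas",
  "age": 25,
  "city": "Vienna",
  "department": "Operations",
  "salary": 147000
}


Comparing each field (in key order):
  name: same
  age: same
  city: DIFFERENT
  department: same
  salary: same
Differences:
  city: Rome -> Vienna

1 field(s) changed

1 change: city


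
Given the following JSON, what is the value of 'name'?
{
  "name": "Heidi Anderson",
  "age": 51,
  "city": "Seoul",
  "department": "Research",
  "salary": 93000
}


Looking up field 'name'
Value: Heidi Anderson

Heidi Anderson


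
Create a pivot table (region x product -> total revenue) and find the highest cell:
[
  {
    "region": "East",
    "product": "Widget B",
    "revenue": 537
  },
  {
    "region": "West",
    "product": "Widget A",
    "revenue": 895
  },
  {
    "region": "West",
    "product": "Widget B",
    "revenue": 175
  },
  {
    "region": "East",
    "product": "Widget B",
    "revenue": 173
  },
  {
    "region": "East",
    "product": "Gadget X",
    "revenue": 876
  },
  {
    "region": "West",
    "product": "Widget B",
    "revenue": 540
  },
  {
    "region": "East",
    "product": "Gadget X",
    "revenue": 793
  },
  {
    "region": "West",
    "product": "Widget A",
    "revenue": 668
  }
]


Pivot: region (rows) x product (columns) -> total revenue

     Gadget X      Widget A      Widget B    
East          1669             0           710  
West             0          1563           715  

Highest: East / Gadget X = $1669

East / Gadget X = $1669
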